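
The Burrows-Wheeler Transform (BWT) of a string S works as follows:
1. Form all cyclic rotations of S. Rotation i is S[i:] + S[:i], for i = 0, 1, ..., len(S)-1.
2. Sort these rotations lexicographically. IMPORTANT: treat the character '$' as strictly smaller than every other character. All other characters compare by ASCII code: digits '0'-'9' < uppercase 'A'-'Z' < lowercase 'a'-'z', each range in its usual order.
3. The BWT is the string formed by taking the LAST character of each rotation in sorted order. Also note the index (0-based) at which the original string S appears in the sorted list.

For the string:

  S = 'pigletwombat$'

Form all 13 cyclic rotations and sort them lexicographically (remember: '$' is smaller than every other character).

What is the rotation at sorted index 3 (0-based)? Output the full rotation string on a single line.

All 13 rotations (rotation i = S[i:]+S[:i]):
  rot[0] = pigletwombat$
  rot[1] = igletwombat$p
  rot[2] = gletwombat$pi
  rot[3] = letwombat$pig
  rot[4] = etwombat$pigl
  rot[5] = twombat$pigle
  rot[6] = wombat$piglet
  rot[7] = ombat$pigletw
  rot[8] = mbat$pigletwo
  rot[9] = bat$pigletwom
  rot[10] = at$pigletwomb
  rot[11] = t$pigletwomba
  rot[12] = $pigletwombat
Sorted (with $ < everything):
  sorted[0] = $pigletwombat
  sorted[1] = at$pigletwomb
  sorted[2] = bat$pigletwom
  sorted[3] = etwombat$pigl
  sorted[4] = gletwombat$pi
  sorted[5] = igletwombat$p
  sorted[6] = letwombat$pig
  sorted[7] = mbat$pigletwo
  sorted[8] = ombat$pigletw
  sorted[9] = pigletwombat$
  sorted[10] = t$pigletwomba
  sorted[11] = twombat$pigle
  sorted[12] = wombat$piglet
sorted[3] = etwombat$pigl

Answer: etwombat$pigl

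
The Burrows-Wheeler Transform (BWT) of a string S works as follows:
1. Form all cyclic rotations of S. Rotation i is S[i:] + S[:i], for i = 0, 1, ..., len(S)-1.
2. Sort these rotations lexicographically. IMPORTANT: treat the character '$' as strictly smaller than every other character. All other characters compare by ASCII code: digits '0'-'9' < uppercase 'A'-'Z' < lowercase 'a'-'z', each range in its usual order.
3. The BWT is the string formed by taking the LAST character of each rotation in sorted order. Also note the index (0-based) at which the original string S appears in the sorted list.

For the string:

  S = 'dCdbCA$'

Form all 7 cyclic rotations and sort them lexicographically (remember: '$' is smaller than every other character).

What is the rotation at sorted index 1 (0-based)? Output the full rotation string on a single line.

Answer: A$dCdbC

Derivation:
All 7 rotations (rotation i = S[i:]+S[:i]):
  rot[0] = dCdbCA$
  rot[1] = CdbCA$d
  rot[2] = dbCA$dC
  rot[3] = bCA$dCd
  rot[4] = CA$dCdb
  rot[5] = A$dCdbC
  rot[6] = $dCdbCA
Sorted (with $ < everything):
  sorted[0] = $dCdbCA
  sorted[1] = A$dCdbC
  sorted[2] = CA$dCdb
  sorted[3] = CdbCA$d
  sorted[4] = bCA$dCd
  sorted[5] = dCdbCA$
  sorted[6] = dbCA$dC
sorted[1] = A$dCdbC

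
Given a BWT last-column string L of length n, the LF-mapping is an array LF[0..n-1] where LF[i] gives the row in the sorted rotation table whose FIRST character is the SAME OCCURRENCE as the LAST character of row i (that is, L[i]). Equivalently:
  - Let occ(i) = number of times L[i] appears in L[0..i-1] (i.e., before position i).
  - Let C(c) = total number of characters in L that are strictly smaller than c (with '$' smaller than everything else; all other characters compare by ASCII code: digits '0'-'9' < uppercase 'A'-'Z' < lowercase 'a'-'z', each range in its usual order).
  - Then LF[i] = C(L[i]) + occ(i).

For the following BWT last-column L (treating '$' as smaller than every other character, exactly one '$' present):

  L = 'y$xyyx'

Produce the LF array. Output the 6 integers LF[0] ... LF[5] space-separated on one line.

Answer: 3 0 1 4 5 2

Derivation:
Char counts: '$':1, 'x':2, 'y':3
C (first-col start): C('$')=0, C('x')=1, C('y')=3
L[0]='y': occ=0, LF[0]=C('y')+0=3+0=3
L[1]='$': occ=0, LF[1]=C('$')+0=0+0=0
L[2]='x': occ=0, LF[2]=C('x')+0=1+0=1
L[3]='y': occ=1, LF[3]=C('y')+1=3+1=4
L[4]='y': occ=2, LF[4]=C('y')+2=3+2=5
L[5]='x': occ=1, LF[5]=C('x')+1=1+1=2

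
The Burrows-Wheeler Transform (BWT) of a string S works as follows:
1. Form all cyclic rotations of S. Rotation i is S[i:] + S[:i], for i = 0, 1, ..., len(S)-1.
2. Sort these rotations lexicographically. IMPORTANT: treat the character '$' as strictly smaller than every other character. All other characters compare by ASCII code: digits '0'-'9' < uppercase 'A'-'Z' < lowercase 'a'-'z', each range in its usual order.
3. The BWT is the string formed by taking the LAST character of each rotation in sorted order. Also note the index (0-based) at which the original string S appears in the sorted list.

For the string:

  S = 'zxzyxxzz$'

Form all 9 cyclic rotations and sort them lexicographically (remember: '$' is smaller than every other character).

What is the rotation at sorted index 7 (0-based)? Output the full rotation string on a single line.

Answer: zyxxzz$zx

Derivation:
All 9 rotations (rotation i = S[i:]+S[:i]):
  rot[0] = zxzyxxzz$
  rot[1] = xzyxxzz$z
  rot[2] = zyxxzz$zx
  rot[3] = yxxzz$zxz
  rot[4] = xxzz$zxzy
  rot[5] = xzz$zxzyx
  rot[6] = zz$zxzyxx
  rot[7] = z$zxzyxxz
  rot[8] = $zxzyxxzz
Sorted (with $ < everything):
  sorted[0] = $zxzyxxzz
  sorted[1] = xxzz$zxzy
  sorted[2] = xzyxxzz$z
  sorted[3] = xzz$zxzyx
  sorted[4] = yxxzz$zxz
  sorted[5] = z$zxzyxxz
  sorted[6] = zxzyxxzz$
  sorted[7] = zyxxzz$zx
  sorted[8] = zz$zxzyxx
sorted[7] = zyxxzz$zx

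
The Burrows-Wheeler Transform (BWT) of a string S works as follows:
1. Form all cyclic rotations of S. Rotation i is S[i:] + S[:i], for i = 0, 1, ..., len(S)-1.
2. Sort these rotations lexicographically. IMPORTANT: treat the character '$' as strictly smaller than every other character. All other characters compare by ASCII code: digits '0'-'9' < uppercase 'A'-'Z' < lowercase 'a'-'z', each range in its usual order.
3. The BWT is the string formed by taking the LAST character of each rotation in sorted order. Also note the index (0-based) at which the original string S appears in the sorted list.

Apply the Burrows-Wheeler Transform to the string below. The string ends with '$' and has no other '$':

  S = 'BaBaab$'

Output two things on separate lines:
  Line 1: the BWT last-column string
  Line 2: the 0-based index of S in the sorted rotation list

All 7 rotations (rotation i = S[i:]+S[:i]):
  rot[0] = BaBaab$
  rot[1] = aBaab$B
  rot[2] = Baab$Ba
  rot[3] = aab$BaB
  rot[4] = ab$BaBa
  rot[5] = b$BaBaa
  rot[6] = $BaBaab
Sorted (with $ < everything):
  sorted[0] = $BaBaab  (last char: 'b')
  sorted[1] = BaBaab$  (last char: '$')
  sorted[2] = Baab$Ba  (last char: 'a')
  sorted[3] = aBaab$B  (last char: 'B')
  sorted[4] = aab$BaB  (last char: 'B')
  sorted[5] = ab$BaBa  (last char: 'a')
  sorted[6] = b$BaBaa  (last char: 'a')
Last column: b$aBBaa
Original string S is at sorted index 1

Answer: b$aBBaa
1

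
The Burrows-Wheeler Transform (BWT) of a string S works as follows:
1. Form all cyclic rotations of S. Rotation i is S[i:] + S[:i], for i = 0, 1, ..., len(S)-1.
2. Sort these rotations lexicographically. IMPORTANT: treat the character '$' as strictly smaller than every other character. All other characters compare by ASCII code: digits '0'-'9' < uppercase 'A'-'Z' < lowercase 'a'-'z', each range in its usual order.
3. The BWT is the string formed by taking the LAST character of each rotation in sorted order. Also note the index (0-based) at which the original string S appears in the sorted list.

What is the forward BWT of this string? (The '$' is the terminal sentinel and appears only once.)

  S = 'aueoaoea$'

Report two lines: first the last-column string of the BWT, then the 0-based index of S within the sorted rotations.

All 9 rotations (rotation i = S[i:]+S[:i]):
  rot[0] = aueoaoea$
  rot[1] = ueoaoea$a
  rot[2] = eoaoea$au
  rot[3] = oaoea$aue
  rot[4] = aoea$aueo
  rot[5] = oea$aueoa
  rot[6] = ea$aueoao
  rot[7] = a$aueoaoe
  rot[8] = $aueoaoea
Sorted (with $ < everything):
  sorted[0] = $aueoaoea  (last char: 'a')
  sorted[1] = a$aueoaoe  (last char: 'e')
  sorted[2] = aoea$aueo  (last char: 'o')
  sorted[3] = aueoaoea$  (last char: '$')
  sorted[4] = ea$aueoao  (last char: 'o')
  sorted[5] = eoaoea$au  (last char: 'u')
  sorted[6] = oaoea$aue  (last char: 'e')
  sorted[7] = oea$aueoa  (last char: 'a')
  sorted[8] = ueoaoea$a  (last char: 'a')
Last column: aeo$oueaa
Original string S is at sorted index 3

Answer: aeo$oueaa
3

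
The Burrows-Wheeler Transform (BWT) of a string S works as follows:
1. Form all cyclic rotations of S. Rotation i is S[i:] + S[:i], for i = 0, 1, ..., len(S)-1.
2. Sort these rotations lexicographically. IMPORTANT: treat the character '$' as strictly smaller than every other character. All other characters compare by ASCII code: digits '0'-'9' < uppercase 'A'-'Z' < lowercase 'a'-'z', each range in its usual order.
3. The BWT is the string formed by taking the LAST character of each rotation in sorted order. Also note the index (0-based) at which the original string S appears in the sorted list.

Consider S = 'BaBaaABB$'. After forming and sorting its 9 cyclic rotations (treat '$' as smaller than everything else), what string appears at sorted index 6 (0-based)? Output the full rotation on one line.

Answer: aABB$BaBa

Derivation:
All 9 rotations (rotation i = S[i:]+S[:i]):
  rot[0] = BaBaaABB$
  rot[1] = aBaaABB$B
  rot[2] = BaaABB$Ba
  rot[3] = aaABB$BaB
  rot[4] = aABB$BaBa
  rot[5] = ABB$BaBaa
  rot[6] = BB$BaBaaA
  rot[7] = B$BaBaaAB
  rot[8] = $BaBaaABB
Sorted (with $ < everything):
  sorted[0] = $BaBaaABB
  sorted[1] = ABB$BaBaa
  sorted[2] = B$BaBaaAB
  sorted[3] = BB$BaBaaA
  sorted[4] = BaBaaABB$
  sorted[5] = BaaABB$Ba
  sorted[6] = aABB$BaBa
  sorted[7] = aBaaABB$B
  sorted[8] = aaABB$BaB
sorted[6] = aABB$BaBa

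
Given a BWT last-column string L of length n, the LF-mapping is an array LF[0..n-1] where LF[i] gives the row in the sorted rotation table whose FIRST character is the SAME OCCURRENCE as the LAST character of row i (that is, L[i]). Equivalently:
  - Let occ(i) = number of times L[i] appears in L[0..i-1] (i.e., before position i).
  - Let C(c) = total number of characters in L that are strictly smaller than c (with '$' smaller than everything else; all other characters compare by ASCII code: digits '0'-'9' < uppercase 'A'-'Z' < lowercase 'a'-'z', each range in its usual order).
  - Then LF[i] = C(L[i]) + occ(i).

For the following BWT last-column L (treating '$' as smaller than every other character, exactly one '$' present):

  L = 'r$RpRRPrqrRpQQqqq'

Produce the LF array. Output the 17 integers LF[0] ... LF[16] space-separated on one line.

Char counts: '$':1, 'P':1, 'Q':2, 'R':4, 'p':2, 'q':4, 'r':3
C (first-col start): C('$')=0, C('P')=1, C('Q')=2, C('R')=4, C('p')=8, C('q')=10, C('r')=14
L[0]='r': occ=0, LF[0]=C('r')+0=14+0=14
L[1]='$': occ=0, LF[1]=C('$')+0=0+0=0
L[2]='R': occ=0, LF[2]=C('R')+0=4+0=4
L[3]='p': occ=0, LF[3]=C('p')+0=8+0=8
L[4]='R': occ=1, LF[4]=C('R')+1=4+1=5
L[5]='R': occ=2, LF[5]=C('R')+2=4+2=6
L[6]='P': occ=0, LF[6]=C('P')+0=1+0=1
L[7]='r': occ=1, LF[7]=C('r')+1=14+1=15
L[8]='q': occ=0, LF[8]=C('q')+0=10+0=10
L[9]='r': occ=2, LF[9]=C('r')+2=14+2=16
L[10]='R': occ=3, LF[10]=C('R')+3=4+3=7
L[11]='p': occ=1, LF[11]=C('p')+1=8+1=9
L[12]='Q': occ=0, LF[12]=C('Q')+0=2+0=2
L[13]='Q': occ=1, LF[13]=C('Q')+1=2+1=3
L[14]='q': occ=1, LF[14]=C('q')+1=10+1=11
L[15]='q': occ=2, LF[15]=C('q')+2=10+2=12
L[16]='q': occ=3, LF[16]=C('q')+3=10+3=13

Answer: 14 0 4 8 5 6 1 15 10 16 7 9 2 3 11 12 13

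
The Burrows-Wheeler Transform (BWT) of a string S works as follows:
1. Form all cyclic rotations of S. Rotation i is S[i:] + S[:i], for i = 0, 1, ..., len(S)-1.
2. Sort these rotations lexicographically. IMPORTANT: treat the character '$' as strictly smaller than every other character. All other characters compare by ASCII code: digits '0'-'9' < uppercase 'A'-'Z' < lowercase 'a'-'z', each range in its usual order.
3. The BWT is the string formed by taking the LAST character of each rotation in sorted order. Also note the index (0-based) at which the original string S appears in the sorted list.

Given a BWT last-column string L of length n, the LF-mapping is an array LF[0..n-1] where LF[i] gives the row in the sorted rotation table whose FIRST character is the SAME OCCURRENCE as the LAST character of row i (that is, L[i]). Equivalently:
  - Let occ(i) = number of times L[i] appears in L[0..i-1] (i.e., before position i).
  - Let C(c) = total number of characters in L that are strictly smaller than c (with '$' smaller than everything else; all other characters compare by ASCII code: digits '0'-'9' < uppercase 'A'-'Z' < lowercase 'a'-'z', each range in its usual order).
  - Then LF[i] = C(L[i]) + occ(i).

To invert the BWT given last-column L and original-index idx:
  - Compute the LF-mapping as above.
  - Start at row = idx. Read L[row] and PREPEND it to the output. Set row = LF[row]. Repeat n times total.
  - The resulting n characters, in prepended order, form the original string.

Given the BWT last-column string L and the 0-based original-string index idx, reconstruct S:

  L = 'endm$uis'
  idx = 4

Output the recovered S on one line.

Answer: misunde$

Derivation:
LF mapping: 2 5 1 4 0 7 3 6
Walk LF starting at row 4, prepending L[row]:
  step 1: row=4, L[4]='$', prepend. Next row=LF[4]=0
  step 2: row=0, L[0]='e', prepend. Next row=LF[0]=2
  step 3: row=2, L[2]='d', prepend. Next row=LF[2]=1
  step 4: row=1, L[1]='n', prepend. Next row=LF[1]=5
  step 5: row=5, L[5]='u', prepend. Next row=LF[5]=7
  step 6: row=7, L[7]='s', prepend. Next row=LF[7]=6
  step 7: row=6, L[6]='i', prepend. Next row=LF[6]=3
  step 8: row=3, L[3]='m', prepend. Next row=LF[3]=4
Reversed output: misunde$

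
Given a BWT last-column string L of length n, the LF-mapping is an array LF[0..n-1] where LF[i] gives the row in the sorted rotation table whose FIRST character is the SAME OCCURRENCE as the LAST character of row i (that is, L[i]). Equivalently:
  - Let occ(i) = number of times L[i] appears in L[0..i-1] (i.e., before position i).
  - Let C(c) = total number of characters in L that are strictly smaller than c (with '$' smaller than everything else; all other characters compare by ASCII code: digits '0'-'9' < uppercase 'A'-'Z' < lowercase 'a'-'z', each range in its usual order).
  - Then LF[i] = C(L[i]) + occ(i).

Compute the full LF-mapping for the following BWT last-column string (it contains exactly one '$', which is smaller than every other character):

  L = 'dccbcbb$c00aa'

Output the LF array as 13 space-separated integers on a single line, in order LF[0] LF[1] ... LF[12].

Answer: 12 8 9 5 10 6 7 0 11 1 2 3 4

Derivation:
Char counts: '$':1, '0':2, 'a':2, 'b':3, 'c':4, 'd':1
C (first-col start): C('$')=0, C('0')=1, C('a')=3, C('b')=5, C('c')=8, C('d')=12
L[0]='d': occ=0, LF[0]=C('d')+0=12+0=12
L[1]='c': occ=0, LF[1]=C('c')+0=8+0=8
L[2]='c': occ=1, LF[2]=C('c')+1=8+1=9
L[3]='b': occ=0, LF[3]=C('b')+0=5+0=5
L[4]='c': occ=2, LF[4]=C('c')+2=8+2=10
L[5]='b': occ=1, LF[5]=C('b')+1=5+1=6
L[6]='b': occ=2, LF[6]=C('b')+2=5+2=7
L[7]='$': occ=0, LF[7]=C('$')+0=0+0=0
L[8]='c': occ=3, LF[8]=C('c')+3=8+3=11
L[9]='0': occ=0, LF[9]=C('0')+0=1+0=1
L[10]='0': occ=1, LF[10]=C('0')+1=1+1=2
L[11]='a': occ=0, LF[11]=C('a')+0=3+0=3
L[12]='a': occ=1, LF[12]=C('a')+1=3+1=4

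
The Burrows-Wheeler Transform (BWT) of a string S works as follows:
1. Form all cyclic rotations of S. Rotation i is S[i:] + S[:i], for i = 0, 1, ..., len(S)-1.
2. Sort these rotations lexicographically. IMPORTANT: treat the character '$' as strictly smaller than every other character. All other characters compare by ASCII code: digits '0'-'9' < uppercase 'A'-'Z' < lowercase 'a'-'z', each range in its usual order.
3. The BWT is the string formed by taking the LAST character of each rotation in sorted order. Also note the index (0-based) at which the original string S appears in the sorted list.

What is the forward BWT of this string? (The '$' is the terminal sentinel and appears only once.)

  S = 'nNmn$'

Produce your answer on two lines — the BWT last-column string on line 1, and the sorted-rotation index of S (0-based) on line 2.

Answer: nnNm$
4

Derivation:
All 5 rotations (rotation i = S[i:]+S[:i]):
  rot[0] = nNmn$
  rot[1] = Nmn$n
  rot[2] = mn$nN
  rot[3] = n$nNm
  rot[4] = $nNmn
Sorted (with $ < everything):
  sorted[0] = $nNmn  (last char: 'n')
  sorted[1] = Nmn$n  (last char: 'n')
  sorted[2] = mn$nN  (last char: 'N')
  sorted[3] = n$nNm  (last char: 'm')
  sorted[4] = nNmn$  (last char: '$')
Last column: nnNm$
Original string S is at sorted index 4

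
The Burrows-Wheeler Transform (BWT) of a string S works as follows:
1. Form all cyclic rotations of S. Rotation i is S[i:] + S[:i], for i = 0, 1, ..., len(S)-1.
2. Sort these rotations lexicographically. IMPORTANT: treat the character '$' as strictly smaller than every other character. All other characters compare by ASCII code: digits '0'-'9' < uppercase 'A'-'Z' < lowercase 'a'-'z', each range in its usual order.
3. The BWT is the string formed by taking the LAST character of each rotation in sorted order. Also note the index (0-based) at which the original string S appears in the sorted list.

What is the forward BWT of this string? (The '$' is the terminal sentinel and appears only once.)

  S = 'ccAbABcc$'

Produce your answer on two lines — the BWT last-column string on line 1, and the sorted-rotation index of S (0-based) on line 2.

Answer: cbcAAccB$
8

Derivation:
All 9 rotations (rotation i = S[i:]+S[:i]):
  rot[0] = ccAbABcc$
  rot[1] = cAbABcc$c
  rot[2] = AbABcc$cc
  rot[3] = bABcc$ccA
  rot[4] = ABcc$ccAb
  rot[5] = Bcc$ccAbA
  rot[6] = cc$ccAbAB
  rot[7] = c$ccAbABc
  rot[8] = $ccAbABcc
Sorted (with $ < everything):
  sorted[0] = $ccAbABcc  (last char: 'c')
  sorted[1] = ABcc$ccAb  (last char: 'b')
  sorted[2] = AbABcc$cc  (last char: 'c')
  sorted[3] = Bcc$ccAbA  (last char: 'A')
  sorted[4] = bABcc$ccA  (last char: 'A')
  sorted[5] = c$ccAbABc  (last char: 'c')
  sorted[6] = cAbABcc$c  (last char: 'c')
  sorted[7] = cc$ccAbAB  (last char: 'B')
  sorted[8] = ccAbABcc$  (last char: '$')
Last column: cbcAAccB$
Original string S is at sorted index 8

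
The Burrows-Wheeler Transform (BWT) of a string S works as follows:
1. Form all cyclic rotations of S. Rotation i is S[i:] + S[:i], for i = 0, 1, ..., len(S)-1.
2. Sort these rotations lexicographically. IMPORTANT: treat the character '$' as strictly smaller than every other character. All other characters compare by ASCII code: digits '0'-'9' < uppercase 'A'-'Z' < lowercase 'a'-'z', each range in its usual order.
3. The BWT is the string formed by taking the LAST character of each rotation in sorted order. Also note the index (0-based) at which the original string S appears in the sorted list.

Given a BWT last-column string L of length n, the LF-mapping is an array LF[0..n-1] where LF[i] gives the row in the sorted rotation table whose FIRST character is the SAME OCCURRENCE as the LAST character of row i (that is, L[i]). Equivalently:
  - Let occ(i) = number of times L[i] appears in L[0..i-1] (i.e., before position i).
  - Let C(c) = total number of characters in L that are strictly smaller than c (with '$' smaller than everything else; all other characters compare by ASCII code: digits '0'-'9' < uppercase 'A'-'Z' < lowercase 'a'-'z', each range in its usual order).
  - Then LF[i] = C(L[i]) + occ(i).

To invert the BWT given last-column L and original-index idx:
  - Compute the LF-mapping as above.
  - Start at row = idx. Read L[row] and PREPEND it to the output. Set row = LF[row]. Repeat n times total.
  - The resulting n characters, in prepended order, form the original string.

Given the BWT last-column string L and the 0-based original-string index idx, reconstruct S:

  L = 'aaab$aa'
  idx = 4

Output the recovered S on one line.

LF mapping: 1 2 3 6 0 4 5
Walk LF starting at row 4, prepending L[row]:
  step 1: row=4, L[4]='$', prepend. Next row=LF[4]=0
  step 2: row=0, L[0]='a', prepend. Next row=LF[0]=1
  step 3: row=1, L[1]='a', prepend. Next row=LF[1]=2
  step 4: row=2, L[2]='a', prepend. Next row=LF[2]=3
  step 5: row=3, L[3]='b', prepend. Next row=LF[3]=6
  step 6: row=6, L[6]='a', prepend. Next row=LF[6]=5
  step 7: row=5, L[5]='a', prepend. Next row=LF[5]=4
Reversed output: aabaaa$

Answer: aabaaa$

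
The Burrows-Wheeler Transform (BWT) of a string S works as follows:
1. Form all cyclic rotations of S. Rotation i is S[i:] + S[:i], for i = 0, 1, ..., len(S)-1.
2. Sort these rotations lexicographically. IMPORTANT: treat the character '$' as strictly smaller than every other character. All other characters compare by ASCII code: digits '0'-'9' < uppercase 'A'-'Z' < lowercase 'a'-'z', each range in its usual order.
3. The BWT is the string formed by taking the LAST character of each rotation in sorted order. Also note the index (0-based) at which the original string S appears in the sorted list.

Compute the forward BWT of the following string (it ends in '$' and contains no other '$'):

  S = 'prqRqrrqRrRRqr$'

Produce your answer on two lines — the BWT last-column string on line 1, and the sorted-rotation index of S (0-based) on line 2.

All 15 rotations (rotation i = S[i:]+S[:i]):
  rot[0] = prqRqrrqRrRRqr$
  rot[1] = rqRqrrqRrRRqr$p
  rot[2] = qRqrrqRrRRqr$pr
  rot[3] = RqrrqRrRRqr$prq
  rot[4] = qrrqRrRRqr$prqR
  rot[5] = rrqRrRRqr$prqRq
  rot[6] = rqRrRRqr$prqRqr
  rot[7] = qRrRRqr$prqRqrr
  rot[8] = RrRRqr$prqRqrrq
  rot[9] = rRRqr$prqRqrrqR
  rot[10] = RRqr$prqRqrrqRr
  rot[11] = Rqr$prqRqrrqRrR
  rot[12] = qr$prqRqrrqRrRR
  rot[13] = r$prqRqrrqRrRRq
  rot[14] = $prqRqrrqRrRRqr
Sorted (with $ < everything):
  sorted[0] = $prqRqrrqRrRRqr  (last char: 'r')
  sorted[1] = RRqr$prqRqrrqRr  (last char: 'r')
  sorted[2] = Rqr$prqRqrrqRrR  (last char: 'R')
  sorted[3] = RqrrqRrRRqr$prq  (last char: 'q')
  sorted[4] = RrRRqr$prqRqrrq  (last char: 'q')
  sorted[5] = prqRqrrqRrRRqr$  (last char: '$')
  sorted[6] = qRqrrqRrRRqr$pr  (last char: 'r')
  sorted[7] = qRrRRqr$prqRqrr  (last char: 'r')
  sorted[8] = qr$prqRqrrqRrRR  (last char: 'R')
  sorted[9] = qrrqRrRRqr$prqR  (last char: 'R')
  sorted[10] = r$prqRqrrqRrRRq  (last char: 'q')
  sorted[11] = rRRqr$prqRqrrqR  (last char: 'R')
  sorted[12] = rqRqrrqRrRRqr$p  (last char: 'p')
  sorted[13] = rqRrRRqr$prqRqr  (last char: 'r')
  sorted[14] = rrqRrRRqr$prqRq  (last char: 'q')
Last column: rrRqq$rrRRqRprq
Original string S is at sorted index 5

Answer: rrRqq$rrRRqRprq
5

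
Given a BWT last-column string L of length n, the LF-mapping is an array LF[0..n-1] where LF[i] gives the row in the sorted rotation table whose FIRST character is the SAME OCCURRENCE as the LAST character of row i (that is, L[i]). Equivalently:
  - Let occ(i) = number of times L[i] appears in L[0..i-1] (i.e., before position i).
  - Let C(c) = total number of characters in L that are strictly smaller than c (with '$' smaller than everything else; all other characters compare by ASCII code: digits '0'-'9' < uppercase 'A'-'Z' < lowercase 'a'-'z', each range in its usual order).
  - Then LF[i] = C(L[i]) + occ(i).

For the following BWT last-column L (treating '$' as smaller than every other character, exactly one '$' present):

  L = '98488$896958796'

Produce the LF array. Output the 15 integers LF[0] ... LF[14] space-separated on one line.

Char counts: '$':1, '4':1, '5':1, '6':2, '7':1, '8':5, '9':4
C (first-col start): C('$')=0, C('4')=1, C('5')=2, C('6')=3, C('7')=5, C('8')=6, C('9')=11
L[0]='9': occ=0, LF[0]=C('9')+0=11+0=11
L[1]='8': occ=0, LF[1]=C('8')+0=6+0=6
L[2]='4': occ=0, LF[2]=C('4')+0=1+0=1
L[3]='8': occ=1, LF[3]=C('8')+1=6+1=7
L[4]='8': occ=2, LF[4]=C('8')+2=6+2=8
L[5]='$': occ=0, LF[5]=C('$')+0=0+0=0
L[6]='8': occ=3, LF[6]=C('8')+3=6+3=9
L[7]='9': occ=1, LF[7]=C('9')+1=11+1=12
L[8]='6': occ=0, LF[8]=C('6')+0=3+0=3
L[9]='9': occ=2, LF[9]=C('9')+2=11+2=13
L[10]='5': occ=0, LF[10]=C('5')+0=2+0=2
L[11]='8': occ=4, LF[11]=C('8')+4=6+4=10
L[12]='7': occ=0, LF[12]=C('7')+0=5+0=5
L[13]='9': occ=3, LF[13]=C('9')+3=11+3=14
L[14]='6': occ=1, LF[14]=C('6')+1=3+1=4

Answer: 11 6 1 7 8 0 9 12 3 13 2 10 5 14 4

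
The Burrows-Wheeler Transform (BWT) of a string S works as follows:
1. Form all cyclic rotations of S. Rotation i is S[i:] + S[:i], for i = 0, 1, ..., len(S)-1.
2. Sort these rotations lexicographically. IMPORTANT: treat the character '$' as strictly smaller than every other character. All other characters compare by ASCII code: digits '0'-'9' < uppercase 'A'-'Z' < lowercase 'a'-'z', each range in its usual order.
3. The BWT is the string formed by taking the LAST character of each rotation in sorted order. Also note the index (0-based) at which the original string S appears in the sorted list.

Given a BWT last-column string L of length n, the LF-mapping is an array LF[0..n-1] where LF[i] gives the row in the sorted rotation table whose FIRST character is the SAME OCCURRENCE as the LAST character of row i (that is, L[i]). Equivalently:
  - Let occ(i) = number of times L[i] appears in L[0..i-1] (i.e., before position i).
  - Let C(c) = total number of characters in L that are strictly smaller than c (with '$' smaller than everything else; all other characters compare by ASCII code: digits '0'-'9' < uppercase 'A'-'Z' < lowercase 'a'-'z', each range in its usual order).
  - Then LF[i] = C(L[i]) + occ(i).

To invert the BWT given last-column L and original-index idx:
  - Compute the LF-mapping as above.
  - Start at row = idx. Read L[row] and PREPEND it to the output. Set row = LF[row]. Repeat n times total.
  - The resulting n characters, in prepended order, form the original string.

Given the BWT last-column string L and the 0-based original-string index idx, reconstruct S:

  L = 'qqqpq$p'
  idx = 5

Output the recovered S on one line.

Answer: qpqqpq$

Derivation:
LF mapping: 3 4 5 1 6 0 2
Walk LF starting at row 5, prepending L[row]:
  step 1: row=5, L[5]='$', prepend. Next row=LF[5]=0
  step 2: row=0, L[0]='q', prepend. Next row=LF[0]=3
  step 3: row=3, L[3]='p', prepend. Next row=LF[3]=1
  step 4: row=1, L[1]='q', prepend. Next row=LF[1]=4
  step 5: row=4, L[4]='q', prepend. Next row=LF[4]=6
  step 6: row=6, L[6]='p', prepend. Next row=LF[6]=2
  step 7: row=2, L[2]='q', prepend. Next row=LF[2]=5
Reversed output: qpqqpq$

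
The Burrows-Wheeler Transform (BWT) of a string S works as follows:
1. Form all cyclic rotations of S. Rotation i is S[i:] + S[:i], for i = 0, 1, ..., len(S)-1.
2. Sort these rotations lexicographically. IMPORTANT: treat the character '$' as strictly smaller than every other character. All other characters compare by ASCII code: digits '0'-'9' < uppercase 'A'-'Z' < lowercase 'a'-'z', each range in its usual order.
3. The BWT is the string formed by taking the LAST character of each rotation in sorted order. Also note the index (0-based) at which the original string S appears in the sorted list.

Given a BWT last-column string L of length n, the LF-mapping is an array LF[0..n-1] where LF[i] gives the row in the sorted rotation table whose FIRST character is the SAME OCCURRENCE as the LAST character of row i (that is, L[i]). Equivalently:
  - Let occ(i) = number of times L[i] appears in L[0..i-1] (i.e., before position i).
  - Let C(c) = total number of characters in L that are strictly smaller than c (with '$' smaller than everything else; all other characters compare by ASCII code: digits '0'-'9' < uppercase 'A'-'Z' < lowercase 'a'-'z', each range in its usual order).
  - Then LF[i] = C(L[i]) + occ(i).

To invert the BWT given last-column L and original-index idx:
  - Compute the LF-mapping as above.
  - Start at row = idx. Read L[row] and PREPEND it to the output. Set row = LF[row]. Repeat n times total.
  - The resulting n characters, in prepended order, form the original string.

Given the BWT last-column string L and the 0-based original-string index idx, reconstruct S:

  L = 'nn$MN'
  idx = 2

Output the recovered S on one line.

Answer: NnMn$

Derivation:
LF mapping: 3 4 0 1 2
Walk LF starting at row 2, prepending L[row]:
  step 1: row=2, L[2]='$', prepend. Next row=LF[2]=0
  step 2: row=0, L[0]='n', prepend. Next row=LF[0]=3
  step 3: row=3, L[3]='M', prepend. Next row=LF[3]=1
  step 4: row=1, L[1]='n', prepend. Next row=LF[1]=4
  step 5: row=4, L[4]='N', prepend. Next row=LF[4]=2
Reversed output: NnMn$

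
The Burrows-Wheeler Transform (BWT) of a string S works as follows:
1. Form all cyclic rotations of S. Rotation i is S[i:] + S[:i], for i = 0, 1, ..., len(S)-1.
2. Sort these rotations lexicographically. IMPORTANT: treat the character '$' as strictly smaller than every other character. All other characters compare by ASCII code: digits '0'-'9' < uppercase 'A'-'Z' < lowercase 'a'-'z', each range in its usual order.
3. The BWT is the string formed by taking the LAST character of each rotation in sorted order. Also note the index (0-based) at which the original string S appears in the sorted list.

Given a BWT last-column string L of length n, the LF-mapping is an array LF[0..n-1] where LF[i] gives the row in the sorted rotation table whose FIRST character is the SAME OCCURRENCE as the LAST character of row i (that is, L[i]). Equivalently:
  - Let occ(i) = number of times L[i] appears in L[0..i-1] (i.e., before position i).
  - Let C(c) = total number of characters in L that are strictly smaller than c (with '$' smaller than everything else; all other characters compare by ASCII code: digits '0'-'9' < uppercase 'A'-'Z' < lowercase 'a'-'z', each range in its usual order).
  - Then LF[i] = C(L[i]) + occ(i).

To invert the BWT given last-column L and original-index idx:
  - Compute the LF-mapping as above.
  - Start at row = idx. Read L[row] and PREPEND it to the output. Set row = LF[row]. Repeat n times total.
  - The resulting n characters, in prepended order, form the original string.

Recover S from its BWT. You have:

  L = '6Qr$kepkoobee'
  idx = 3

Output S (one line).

Answer: bookkeeperQ6$

Derivation:
LF mapping: 1 2 12 0 7 4 11 8 9 10 3 5 6
Walk LF starting at row 3, prepending L[row]:
  step 1: row=3, L[3]='$', prepend. Next row=LF[3]=0
  step 2: row=0, L[0]='6', prepend. Next row=LF[0]=1
  step 3: row=1, L[1]='Q', prepend. Next row=LF[1]=2
  step 4: row=2, L[2]='r', prepend. Next row=LF[2]=12
  step 5: row=12, L[12]='e', prepend. Next row=LF[12]=6
  step 6: row=6, L[6]='p', prepend. Next row=LF[6]=11
  step 7: row=11, L[11]='e', prepend. Next row=LF[11]=5
  step 8: row=5, L[5]='e', prepend. Next row=LF[5]=4
  step 9: row=4, L[4]='k', prepend. Next row=LF[4]=7
  step 10: row=7, L[7]='k', prepend. Next row=LF[7]=8
  step 11: row=8, L[8]='o', prepend. Next row=LF[8]=9
  step 12: row=9, L[9]='o', prepend. Next row=LF[9]=10
  step 13: row=10, L[10]='b', prepend. Next row=LF[10]=3
Reversed output: bookkeeperQ6$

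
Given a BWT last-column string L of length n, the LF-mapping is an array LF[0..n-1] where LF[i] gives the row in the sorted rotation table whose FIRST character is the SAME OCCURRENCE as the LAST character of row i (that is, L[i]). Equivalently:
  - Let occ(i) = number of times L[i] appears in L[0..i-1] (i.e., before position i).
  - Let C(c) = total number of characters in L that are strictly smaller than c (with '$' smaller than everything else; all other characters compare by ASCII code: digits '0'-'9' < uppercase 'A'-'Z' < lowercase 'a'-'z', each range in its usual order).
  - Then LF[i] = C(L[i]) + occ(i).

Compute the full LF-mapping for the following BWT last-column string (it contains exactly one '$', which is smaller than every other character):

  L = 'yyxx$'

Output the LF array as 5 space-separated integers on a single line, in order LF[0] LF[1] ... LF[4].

Answer: 3 4 1 2 0

Derivation:
Char counts: '$':1, 'x':2, 'y':2
C (first-col start): C('$')=0, C('x')=1, C('y')=3
L[0]='y': occ=0, LF[0]=C('y')+0=3+0=3
L[1]='y': occ=1, LF[1]=C('y')+1=3+1=4
L[2]='x': occ=0, LF[2]=C('x')+0=1+0=1
L[3]='x': occ=1, LF[3]=C('x')+1=1+1=2
L[4]='$': occ=0, LF[4]=C('$')+0=0+0=0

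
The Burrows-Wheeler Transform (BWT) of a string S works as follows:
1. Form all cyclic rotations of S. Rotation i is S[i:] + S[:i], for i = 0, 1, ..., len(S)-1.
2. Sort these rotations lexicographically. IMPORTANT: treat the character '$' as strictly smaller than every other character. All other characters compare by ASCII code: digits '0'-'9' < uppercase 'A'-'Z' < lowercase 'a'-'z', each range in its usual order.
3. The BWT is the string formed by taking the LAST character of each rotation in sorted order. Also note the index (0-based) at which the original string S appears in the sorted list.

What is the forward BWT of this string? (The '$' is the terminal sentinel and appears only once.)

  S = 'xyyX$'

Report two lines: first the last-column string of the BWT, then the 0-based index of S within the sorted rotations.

All 5 rotations (rotation i = S[i:]+S[:i]):
  rot[0] = xyyX$
  rot[1] = yyX$x
  rot[2] = yX$xy
  rot[3] = X$xyy
  rot[4] = $xyyX
Sorted (with $ < everything):
  sorted[0] = $xyyX  (last char: 'X')
  sorted[1] = X$xyy  (last char: 'y')
  sorted[2] = xyyX$  (last char: '$')
  sorted[3] = yX$xy  (last char: 'y')
  sorted[4] = yyX$x  (last char: 'x')
Last column: Xy$yx
Original string S is at sorted index 2

Answer: Xy$yx
2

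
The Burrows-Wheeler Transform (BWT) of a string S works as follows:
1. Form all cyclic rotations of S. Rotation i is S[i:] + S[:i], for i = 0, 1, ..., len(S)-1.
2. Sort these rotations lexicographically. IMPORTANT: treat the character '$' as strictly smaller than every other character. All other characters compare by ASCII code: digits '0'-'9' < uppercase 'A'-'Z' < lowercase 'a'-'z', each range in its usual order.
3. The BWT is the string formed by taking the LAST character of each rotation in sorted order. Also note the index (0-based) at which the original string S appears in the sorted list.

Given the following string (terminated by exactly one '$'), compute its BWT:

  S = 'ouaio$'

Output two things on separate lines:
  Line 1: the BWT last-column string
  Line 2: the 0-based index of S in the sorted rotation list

Answer: ouai$o
4

Derivation:
All 6 rotations (rotation i = S[i:]+S[:i]):
  rot[0] = ouaio$
  rot[1] = uaio$o
  rot[2] = aio$ou
  rot[3] = io$oua
  rot[4] = o$ouai
  rot[5] = $ouaio
Sorted (with $ < everything):
  sorted[0] = $ouaio  (last char: 'o')
  sorted[1] = aio$ou  (last char: 'u')
  sorted[2] = io$oua  (last char: 'a')
  sorted[3] = o$ouai  (last char: 'i')
  sorted[4] = ouaio$  (last char: '$')
  sorted[5] = uaio$o  (last char: 'o')
Last column: ouai$o
Original string S is at sorted index 4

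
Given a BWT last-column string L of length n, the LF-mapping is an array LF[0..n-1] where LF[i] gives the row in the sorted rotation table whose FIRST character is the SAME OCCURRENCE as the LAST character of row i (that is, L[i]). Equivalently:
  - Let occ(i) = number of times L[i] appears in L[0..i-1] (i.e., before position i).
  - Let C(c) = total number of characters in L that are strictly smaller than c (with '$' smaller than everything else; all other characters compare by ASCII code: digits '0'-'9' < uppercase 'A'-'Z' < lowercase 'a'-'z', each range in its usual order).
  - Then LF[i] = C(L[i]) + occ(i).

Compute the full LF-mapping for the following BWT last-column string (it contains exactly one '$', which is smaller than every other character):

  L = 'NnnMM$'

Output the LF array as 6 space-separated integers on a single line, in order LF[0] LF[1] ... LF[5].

Answer: 3 4 5 1 2 0

Derivation:
Char counts: '$':1, 'M':2, 'N':1, 'n':2
C (first-col start): C('$')=0, C('M')=1, C('N')=3, C('n')=4
L[0]='N': occ=0, LF[0]=C('N')+0=3+0=3
L[1]='n': occ=0, LF[1]=C('n')+0=4+0=4
L[2]='n': occ=1, LF[2]=C('n')+1=4+1=5
L[3]='M': occ=0, LF[3]=C('M')+0=1+0=1
L[4]='M': occ=1, LF[4]=C('M')+1=1+1=2
L[5]='$': occ=0, LF[5]=C('$')+0=0+0=0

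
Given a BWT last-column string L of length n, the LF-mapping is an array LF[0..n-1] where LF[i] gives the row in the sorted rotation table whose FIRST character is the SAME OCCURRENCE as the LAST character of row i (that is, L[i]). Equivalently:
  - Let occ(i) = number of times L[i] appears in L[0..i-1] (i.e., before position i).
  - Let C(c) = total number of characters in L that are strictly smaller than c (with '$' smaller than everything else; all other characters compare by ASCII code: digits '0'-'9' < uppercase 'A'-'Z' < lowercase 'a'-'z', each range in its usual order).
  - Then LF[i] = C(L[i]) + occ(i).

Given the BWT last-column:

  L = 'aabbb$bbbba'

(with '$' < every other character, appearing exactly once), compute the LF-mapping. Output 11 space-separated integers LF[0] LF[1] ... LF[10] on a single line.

Char counts: '$':1, 'a':3, 'b':7
C (first-col start): C('$')=0, C('a')=1, C('b')=4
L[0]='a': occ=0, LF[0]=C('a')+0=1+0=1
L[1]='a': occ=1, LF[1]=C('a')+1=1+1=2
L[2]='b': occ=0, LF[2]=C('b')+0=4+0=4
L[3]='b': occ=1, LF[3]=C('b')+1=4+1=5
L[4]='b': occ=2, LF[4]=C('b')+2=4+2=6
L[5]='$': occ=0, LF[5]=C('$')+0=0+0=0
L[6]='b': occ=3, LF[6]=C('b')+3=4+3=7
L[7]='b': occ=4, LF[7]=C('b')+4=4+4=8
L[8]='b': occ=5, LF[8]=C('b')+5=4+5=9
L[9]='b': occ=6, LF[9]=C('b')+6=4+6=10
L[10]='a': occ=2, LF[10]=C('a')+2=1+2=3

Answer: 1 2 4 5 6 0 7 8 9 10 3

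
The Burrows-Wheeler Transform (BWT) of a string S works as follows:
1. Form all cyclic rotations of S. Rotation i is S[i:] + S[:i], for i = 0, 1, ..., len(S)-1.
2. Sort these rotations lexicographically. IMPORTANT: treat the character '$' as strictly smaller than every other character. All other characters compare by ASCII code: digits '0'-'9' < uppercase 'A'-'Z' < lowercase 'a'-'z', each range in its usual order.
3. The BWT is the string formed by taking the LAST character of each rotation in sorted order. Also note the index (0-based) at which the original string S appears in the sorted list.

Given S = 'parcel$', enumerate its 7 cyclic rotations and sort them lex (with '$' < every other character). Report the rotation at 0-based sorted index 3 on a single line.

All 7 rotations (rotation i = S[i:]+S[:i]):
  rot[0] = parcel$
  rot[1] = arcel$p
  rot[2] = rcel$pa
  rot[3] = cel$par
  rot[4] = el$parc
  rot[5] = l$parce
  rot[6] = $parcel
Sorted (with $ < everything):
  sorted[0] = $parcel
  sorted[1] = arcel$p
  sorted[2] = cel$par
  sorted[3] = el$parc
  sorted[4] = l$parce
  sorted[5] = parcel$
  sorted[6] = rcel$pa
sorted[3] = el$parc

Answer: el$parc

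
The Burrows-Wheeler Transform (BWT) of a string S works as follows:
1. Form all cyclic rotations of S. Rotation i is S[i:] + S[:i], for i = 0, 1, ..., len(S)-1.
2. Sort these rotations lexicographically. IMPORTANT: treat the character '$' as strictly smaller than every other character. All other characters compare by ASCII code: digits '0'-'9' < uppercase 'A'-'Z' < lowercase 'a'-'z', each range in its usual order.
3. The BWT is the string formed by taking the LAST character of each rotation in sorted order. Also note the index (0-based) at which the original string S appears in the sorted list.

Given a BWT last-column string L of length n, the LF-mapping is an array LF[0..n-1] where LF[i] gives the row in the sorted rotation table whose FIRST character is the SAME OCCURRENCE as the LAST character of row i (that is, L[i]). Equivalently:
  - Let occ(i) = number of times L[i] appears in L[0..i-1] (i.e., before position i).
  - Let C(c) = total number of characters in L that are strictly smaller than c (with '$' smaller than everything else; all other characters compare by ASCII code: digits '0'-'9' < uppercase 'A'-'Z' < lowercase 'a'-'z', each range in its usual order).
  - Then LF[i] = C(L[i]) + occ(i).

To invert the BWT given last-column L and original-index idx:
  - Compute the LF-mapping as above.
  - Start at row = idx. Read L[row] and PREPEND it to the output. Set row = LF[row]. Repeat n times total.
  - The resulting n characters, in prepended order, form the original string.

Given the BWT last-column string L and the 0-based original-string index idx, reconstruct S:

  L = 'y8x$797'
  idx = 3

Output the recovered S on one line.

Answer: 879x7y$

Derivation:
LF mapping: 6 3 5 0 1 4 2
Walk LF starting at row 3, prepending L[row]:
  step 1: row=3, L[3]='$', prepend. Next row=LF[3]=0
  step 2: row=0, L[0]='y', prepend. Next row=LF[0]=6
  step 3: row=6, L[6]='7', prepend. Next row=LF[6]=2
  step 4: row=2, L[2]='x', prepend. Next row=LF[2]=5
  step 5: row=5, L[5]='9', prepend. Next row=LF[5]=4
  step 6: row=4, L[4]='7', prepend. Next row=LF[4]=1
  step 7: row=1, L[1]='8', prepend. Next row=LF[1]=3
Reversed output: 879x7y$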